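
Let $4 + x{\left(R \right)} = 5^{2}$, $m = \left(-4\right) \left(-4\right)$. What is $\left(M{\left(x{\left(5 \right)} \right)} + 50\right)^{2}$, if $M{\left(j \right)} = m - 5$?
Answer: $3721$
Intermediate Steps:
$m = 16$
$x{\left(R \right)} = 21$ ($x{\left(R \right)} = -4 + 5^{2} = -4 + 25 = 21$)
$M{\left(j \right)} = 11$ ($M{\left(j \right)} = 16 - 5 = 11$)
$\left(M{\left(x{\left(5 \right)} \right)} + 50\right)^{2} = \left(11 + 50\right)^{2} = 61^{2} = 3721$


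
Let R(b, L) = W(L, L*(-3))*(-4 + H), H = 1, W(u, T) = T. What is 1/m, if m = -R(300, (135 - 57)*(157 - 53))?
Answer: -1/73008 ≈ -1.3697e-5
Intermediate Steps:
R(b, L) = 9*L (R(b, L) = (L*(-3))*(-4 + 1) = -3*L*(-3) = 9*L)
m = -73008 (m = -9*(135 - 57)*(157 - 53) = -9*78*104 = -9*8112 = -1*73008 = -73008)
1/m = 1/(-73008) = -1/73008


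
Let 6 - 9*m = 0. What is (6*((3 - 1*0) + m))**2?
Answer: 484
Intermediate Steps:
m = 2/3 (m = 2/3 - 1/9*0 = 2/3 + 0 = 2/3 ≈ 0.66667)
(6*((3 - 1*0) + m))**2 = (6*((3 - 1*0) + 2/3))**2 = (6*((3 + 0) + 2/3))**2 = (6*(3 + 2/3))**2 = (6*(11/3))**2 = 22**2 = 484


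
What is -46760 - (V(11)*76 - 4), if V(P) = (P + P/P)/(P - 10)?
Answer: -47668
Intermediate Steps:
V(P) = (1 + P)/(-10 + P) (V(P) = (P + 1)/(-10 + P) = (1 + P)/(-10 + P))
-46760 - (V(11)*76 - 4) = -46760 - (((1 + 11)/(-10 + 11))*76 - 4) = -46760 - ((12/1)*76 - 4) = -46760 - ((1*12)*76 - 4) = -46760 - (12*76 - 4) = -46760 - (912 - 4) = -46760 - 1*908 = -46760 - 908 = -47668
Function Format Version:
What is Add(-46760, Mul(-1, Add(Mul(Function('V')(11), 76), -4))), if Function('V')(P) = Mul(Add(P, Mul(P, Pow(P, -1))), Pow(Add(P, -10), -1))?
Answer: -47668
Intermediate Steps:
Function('V')(P) = Mul(Pow(Add(-10, P), -1), Add(1, P)) (Function('V')(P) = Mul(Add(P, 1), Pow(Add(-10, P), -1)) = Mul(Add(1, P), Pow(Add(-10, P), -1)) = Mul(Pow(Add(-10, P), -1), Add(1, P)))
Add(-46760, Mul(-1, Add(Mul(Function('V')(11), 76), -4))) = Add(-46760, Mul(-1, Add(Mul(Mul(Pow(Add(-10, 11), -1), Add(1, 11)), 76), -4))) = Add(-46760, Mul(-1, Add(Mul(Mul(Pow(1, -1), 12), 76), -4))) = Add(-46760, Mul(-1, Add(Mul(Mul(1, 12), 76), -4))) = Add(-46760, Mul(-1, Add(Mul(12, 76), -4))) = Add(-46760, Mul(-1, Add(912, -4))) = Add(-46760, Mul(-1, 908)) = Add(-46760, -908) = -47668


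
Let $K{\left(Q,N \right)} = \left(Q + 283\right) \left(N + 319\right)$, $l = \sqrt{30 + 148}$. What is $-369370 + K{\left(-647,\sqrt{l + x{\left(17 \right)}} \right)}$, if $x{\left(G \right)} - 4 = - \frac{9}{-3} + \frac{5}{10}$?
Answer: $-485486 - 182 \sqrt{30 + 4 \sqrt{178}} \approx -4.8715 \cdot 10^{5}$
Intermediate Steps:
$l = \sqrt{178} \approx 13.342$
$x{\left(G \right)} = \frac{15}{2}$ ($x{\left(G \right)} = 4 + \left(- \frac{9}{-3} + \frac{5}{10}\right) = 4 + \left(\left(-9\right) \left(- \frac{1}{3}\right) + 5 \cdot \frac{1}{10}\right) = 4 + \left(3 + \frac{1}{2}\right) = 4 + \frac{7}{2} = \frac{15}{2}$)
$K{\left(Q,N \right)} = \left(283 + Q\right) \left(319 + N\right)$
$-369370 + K{\left(-647,\sqrt{l + x{\left(17 \right)}} \right)} = -369370 + \left(90277 + 283 \sqrt{\sqrt{178} + \frac{15}{2}} + 319 \left(-647\right) + \sqrt{\sqrt{178} + \frac{15}{2}} \left(-647\right)\right) = -369370 + \left(90277 + 283 \sqrt{\frac{15}{2} + \sqrt{178}} - 206393 + \sqrt{\frac{15}{2} + \sqrt{178}} \left(-647\right)\right) = -369370 + \left(90277 + 283 \sqrt{\frac{15}{2} + \sqrt{178}} - 206393 - 647 \sqrt{\frac{15}{2} + \sqrt{178}}\right) = -369370 - \left(116116 + 364 \sqrt{\frac{15}{2} + \sqrt{178}}\right) = -485486 - 364 \sqrt{\frac{15}{2} + \sqrt{178}}$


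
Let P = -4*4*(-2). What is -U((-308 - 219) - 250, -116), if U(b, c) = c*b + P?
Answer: -90164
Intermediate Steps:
P = 32 (P = -16*(-2) = 32)
U(b, c) = 32 + b*c (U(b, c) = c*b + 32 = b*c + 32 = 32 + b*c)
-U((-308 - 219) - 250, -116) = -(32 + ((-308 - 219) - 250)*(-116)) = -(32 + (-527 - 250)*(-116)) = -(32 - 777*(-116)) = -(32 + 90132) = -1*90164 = -90164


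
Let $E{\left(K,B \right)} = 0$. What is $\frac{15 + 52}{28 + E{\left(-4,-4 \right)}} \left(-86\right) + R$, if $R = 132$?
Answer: $- \frac{1033}{14} \approx -73.786$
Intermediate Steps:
$\frac{15 + 52}{28 + E{\left(-4,-4 \right)}} \left(-86\right) + R = \frac{15 + 52}{28 + 0} \left(-86\right) + 132 = \frac{67}{28} \left(-86\right) + 132 = - \frac{2881}{14} + 132 = - \frac{1033}{14}$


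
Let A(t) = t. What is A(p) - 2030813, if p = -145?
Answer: -2030958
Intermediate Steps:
A(p) - 2030813 = -145 - 2030813 = -2030958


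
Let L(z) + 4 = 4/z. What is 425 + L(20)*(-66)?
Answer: 3379/5 ≈ 675.80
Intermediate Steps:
L(z) = -4 + 4/z
425 + L(20)*(-66) = 425 + (-4 + 4/20)*(-66) = 425 + (-4 + 4*(1/20))*(-66) = 425 + (-4 + ⅕)*(-66) = 425 - 19/5*(-66) = 425 + 1254/5 = 3379/5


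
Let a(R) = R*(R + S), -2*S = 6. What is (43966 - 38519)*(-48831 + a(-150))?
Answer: -140973807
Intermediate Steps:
S = -3 (S = -½*6 = -3)
a(R) = R*(-3 + R) (a(R) = R*(R - 3) = R*(-3 + R))
(43966 - 38519)*(-48831 + a(-150)) = (43966 - 38519)*(-48831 - 150*(-3 - 150)) = 5447*(-48831 - 150*(-153)) = 5447*(-48831 + 22950) = 5447*(-25881) = -140973807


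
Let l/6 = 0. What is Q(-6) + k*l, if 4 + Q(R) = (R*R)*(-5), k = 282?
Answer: -184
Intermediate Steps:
l = 0 (l = 6*0 = 0)
Q(R) = -4 - 5*R² (Q(R) = -4 + (R*R)*(-5) = -4 + R²*(-5) = -4 - 5*R²)
Q(-6) + k*l = (-4 - 5*(-6)²) + 282*0 = (-4 - 5*36) + 0 = (-4 - 180) + 0 = -184 + 0 = -184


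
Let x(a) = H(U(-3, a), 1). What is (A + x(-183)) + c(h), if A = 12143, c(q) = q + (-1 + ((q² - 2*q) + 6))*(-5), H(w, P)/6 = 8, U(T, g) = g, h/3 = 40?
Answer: -58514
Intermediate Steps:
h = 120 (h = 3*40 = 120)
H(w, P) = 48 (H(w, P) = 6*8 = 48)
x(a) = 48
c(q) = -25 - 5*q² + 11*q (c(q) = q + (-1 + (6 + q² - 2*q))*(-5) = q + (5 + q² - 2*q)*(-5) = q + (-25 - 5*q² + 10*q) = -25 - 5*q² + 11*q)
(A + x(-183)) + c(h) = (12143 + 48) + (-25 - 5*120² + 11*120) = 12191 + (-25 - 5*14400 + 1320) = 12191 + (-25 - 72000 + 1320) = 12191 - 70705 = -58514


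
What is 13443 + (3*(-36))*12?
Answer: 12147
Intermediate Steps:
13443 + (3*(-36))*12 = 13443 - 108*12 = 13443 - 1296 = 12147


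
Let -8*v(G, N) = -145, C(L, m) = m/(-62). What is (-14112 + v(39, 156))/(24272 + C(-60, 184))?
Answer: -3495281/6018720 ≈ -0.58074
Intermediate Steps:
C(L, m) = -m/62 (C(L, m) = m*(-1/62) = -m/62)
v(G, N) = 145/8 (v(G, N) = -1/8*(-145) = 145/8)
(-14112 + v(39, 156))/(24272 + C(-60, 184)) = (-14112 + 145/8)/(24272 - 1/62*184) = -112751/(8*(24272 - 92/31)) = -112751/(8*752340/31) = -112751/8*31/752340 = -3495281/6018720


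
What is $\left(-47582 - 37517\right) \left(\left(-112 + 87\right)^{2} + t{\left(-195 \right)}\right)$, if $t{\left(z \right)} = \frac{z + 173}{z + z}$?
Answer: $- \frac{10372376714}{195} \approx -5.3192 \cdot 10^{7}$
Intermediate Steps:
$t{\left(z \right)} = \frac{173 + z}{2 z}$
$\left(-47582 - 37517\right) \left(\left(-112 + 87\right)^{2} + t{\left(-195 \right)}\right) = \left(-47582 - 37517\right) \left(\left(-112 + 87\right)^{2} + \frac{173 - 195}{2 \left(-195\right)}\right) = - 85099 \left(\left(-25\right)^{2} + \frac{1}{2} \left(- \frac{1}{195}\right) \left(-22\right)\right) = - 85099 \left(625 + \frac{11}{195}\right) = \left(-85099\right) \frac{121886}{195} = - \frac{10372376714}{195}$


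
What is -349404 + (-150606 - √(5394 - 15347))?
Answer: -500010 - I*√9953 ≈ -5.0001e+5 - 99.765*I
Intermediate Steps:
-349404 + (-150606 - √(5394 - 15347)) = -349404 + (-150606 - √(-9953)) = -349404 + (-150606 - I*√9953) = -500010 - I*√9953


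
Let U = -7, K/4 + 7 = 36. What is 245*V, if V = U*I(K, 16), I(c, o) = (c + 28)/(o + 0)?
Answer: -15435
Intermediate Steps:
K = 116 (K = -28 + 4*36 = -28 + 144 = 116)
I(c, o) = (28 + c)/o
V = -63 (V = -7*(28 + 116)/16 = -7*144/16 = -7*9 = -63)
245*V = 245*(-63) = -15435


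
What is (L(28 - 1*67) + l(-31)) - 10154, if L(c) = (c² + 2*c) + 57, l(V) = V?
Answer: -8685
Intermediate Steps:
L(c) = 57 + c² + 2*c
(L(28 - 1*67) + l(-31)) - 10154 = ((57 + (28 - 1*67)² + 2*(28 - 1*67)) - 31) - 10154 = ((57 + (28 - 67)² + 2*(28 - 67)) - 31) - 10154 = ((57 + (-39)² + 2*(-39)) - 31) - 10154 = ((57 + 1521 - 78) - 31) - 10154 = (1500 - 31) - 10154 = 1469 - 10154 = -8685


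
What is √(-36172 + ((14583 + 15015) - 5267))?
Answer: I*√11841 ≈ 108.82*I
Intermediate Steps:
√(-36172 + ((14583 + 15015) - 5267)) = √(-36172 + (29598 - 5267)) = √(-36172 + 24331) = √(-11841) = I*√11841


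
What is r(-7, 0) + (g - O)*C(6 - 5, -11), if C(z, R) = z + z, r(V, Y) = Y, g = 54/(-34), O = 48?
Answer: -1686/17 ≈ -99.177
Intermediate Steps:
g = -27/17 (g = 54*(-1/34) = -27/17 ≈ -1.5882)
C(z, R) = 2*z
r(-7, 0) + (g - O)*C(6 - 5, -11) = 0 + (-27/17 - 1*48)*(2*(6 - 5)) = 0 + (-27/17 - 48)*(2*1) = 0 - 843/17*2 = 0 - 1686/17 = -1686/17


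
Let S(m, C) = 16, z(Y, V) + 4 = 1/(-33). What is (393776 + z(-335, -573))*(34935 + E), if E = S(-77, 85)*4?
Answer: 454793630525/33 ≈ 1.3782e+10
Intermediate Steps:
z(Y, V) = -133/33 (z(Y, V) = -4 + 1/(-33) = -4 - 1/33 = -133/33)
E = 64 (E = 16*4 = 64)
(393776 + z(-335, -573))*(34935 + E) = (393776 - 133/33)*(34935 + 64) = (12994475/33)*34999 = 454793630525/33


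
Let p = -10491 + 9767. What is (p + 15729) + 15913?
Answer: 30918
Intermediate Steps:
p = -724
(p + 15729) + 15913 = (-724 + 15729) + 15913 = 15005 + 15913 = 30918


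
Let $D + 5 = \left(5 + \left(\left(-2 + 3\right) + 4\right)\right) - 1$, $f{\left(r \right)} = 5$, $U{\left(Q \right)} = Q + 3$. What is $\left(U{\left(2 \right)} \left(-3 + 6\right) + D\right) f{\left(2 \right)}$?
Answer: $95$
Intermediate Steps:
$U{\left(Q \right)} = 3 + Q$
$D = 4$ ($D = -5 + \left(\left(5 + \left(\left(-2 + 3\right) + 4\right)\right) - 1\right) = -5 + \left(\left(5 + \left(1 + 4\right)\right) - 1\right) = -5 + \left(\left(5 + 5\right) - 1\right) = -5 + \left(10 - 1\right) = -5 + 9 = 4$)
$\left(U{\left(2 \right)} \left(-3 + 6\right) + D\right) f{\left(2 \right)} = \left(\left(3 + 2\right) \left(-3 + 6\right) + 4\right) 5 = \left(5 \cdot 3 + 4\right) 5 = \left(15 + 4\right) 5 = 19 \cdot 5 = 95$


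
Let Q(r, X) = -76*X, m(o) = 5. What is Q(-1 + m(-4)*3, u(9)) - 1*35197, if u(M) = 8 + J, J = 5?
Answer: -36185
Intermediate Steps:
u(M) = 13 (u(M) = 8 + 5 = 13)
Q(-1 + m(-4)*3, u(9)) - 1*35197 = -76*13 - 1*35197 = -988 - 35197 = -36185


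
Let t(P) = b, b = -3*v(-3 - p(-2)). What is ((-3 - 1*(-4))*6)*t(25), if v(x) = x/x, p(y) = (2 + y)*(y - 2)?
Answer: -18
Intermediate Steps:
p(y) = (-2 + y)*(2 + y) (p(y) = (2 + y)*(-2 + y) = (-2 + y)*(2 + y))
v(x) = 1
b = -3 (b = -3*1 = -3)
t(P) = -3
((-3 - 1*(-4))*6)*t(25) = ((-3 - 1*(-4))*6)*(-3) = ((-3 + 4)*6)*(-3) = (1*6)*(-3) = 6*(-3) = -18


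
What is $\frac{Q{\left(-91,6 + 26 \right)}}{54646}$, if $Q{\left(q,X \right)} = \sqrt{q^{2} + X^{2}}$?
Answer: $\frac{\sqrt{9305}}{54646} \approx 0.0017652$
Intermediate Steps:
$Q{\left(q,X \right)} = \sqrt{X^{2} + q^{2}}$
$\frac{Q{\left(-91,6 + 26 \right)}}{54646} = \frac{\sqrt{\left(6 + 26\right)^{2} + \left(-91\right)^{2}}}{54646} = \sqrt{32^{2} + 8281} \cdot \frac{1}{54646} = \sqrt{1024 + 8281} \cdot \frac{1}{54646} = \sqrt{9305} \cdot \frac{1}{54646} = \frac{\sqrt{9305}}{54646}$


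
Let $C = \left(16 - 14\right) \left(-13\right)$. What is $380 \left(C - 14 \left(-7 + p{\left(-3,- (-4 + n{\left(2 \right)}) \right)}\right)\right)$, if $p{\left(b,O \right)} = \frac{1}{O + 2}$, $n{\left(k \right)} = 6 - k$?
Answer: $24700$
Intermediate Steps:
$C = -26$ ($C = 2 \left(-13\right) = -26$)
$p{\left(b,O \right)} = \frac{1}{2 + O}$
$380 \left(C - 14 \left(-7 + p{\left(-3,- (-4 + n{\left(2 \right)}) \right)}\right)\right) = 380 \left(-26 - 14 \left(-7 + \frac{1}{2 - \left(-4 + \left(6 - 2\right)\right)}\right)\right) = 380 \left(-26 - 14 \left(-7 + \frac{1}{2 - \left(-4 + 4\right)}\right)\right) = 380 \left(-26 - 14 \left(-7 + \frac{1}{2 - 0}\right)\right) = 380 \left(-26 - 14 \left(-7 + \frac{1}{2 + 0}\right)\right) = 380 \left(-26 - 14 \left(-7 + \frac{1}{2}\right)\right) = 380 \left(-26 - -91\right) = 380 \left(-26 + 91\right) = 380 \cdot 65 = 24700$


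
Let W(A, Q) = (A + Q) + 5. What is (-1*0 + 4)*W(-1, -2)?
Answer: 8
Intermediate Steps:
W(A, Q) = 5 + A + Q
(-1*0 + 4)*W(-1, -2) = (-1*0 + 4)*(5 - 1 - 2) = (0 + 4)*2 = 4*2 = 8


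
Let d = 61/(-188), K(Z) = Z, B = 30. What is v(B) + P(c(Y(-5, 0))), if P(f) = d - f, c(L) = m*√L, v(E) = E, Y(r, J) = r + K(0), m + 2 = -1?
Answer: 5579/188 + 3*I*√5 ≈ 29.676 + 6.7082*I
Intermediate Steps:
m = -3 (m = -2 - 1 = -3)
d = -61/188 (d = 61*(-1/188) = -61/188 ≈ -0.32447)
Y(r, J) = r (Y(r, J) = r + 0 = r)
c(L) = -3*√L
P(f) = -61/188 - f
v(B) + P(c(Y(-5, 0))) = 30 + (-61/188 - (-3)*√(-5)) = 30 + (-61/188 - (-3)*I*√5) = 30 + (-61/188 + 3*I*√5) = 5579/188 + 3*I*√5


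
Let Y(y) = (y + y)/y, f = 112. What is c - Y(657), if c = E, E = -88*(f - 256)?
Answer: 12670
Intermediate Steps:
Y(y) = 2 (Y(y) = (2*y)/y = 2)
E = 12672 (E = -88*(112 - 256) = -88*(-144) = 12672)
c = 12672
c - Y(657) = 12672 - 1*2 = 12672 - 2 = 12670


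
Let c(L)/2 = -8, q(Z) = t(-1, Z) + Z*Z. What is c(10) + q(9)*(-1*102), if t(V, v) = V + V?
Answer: -8074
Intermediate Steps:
t(V, v) = 2*V
q(Z) = -2 + Z² (q(Z) = 2*(-1) + Z*Z = -2 + Z²)
c(L) = -16 (c(L) = 2*(-8) = -16)
c(10) + q(9)*(-1*102) = -16 + (-2 + 9²)*(-1*102) = -16 + (-2 + 81)*(-102) = -16 + 79*(-102) = -16 - 8058 = -8074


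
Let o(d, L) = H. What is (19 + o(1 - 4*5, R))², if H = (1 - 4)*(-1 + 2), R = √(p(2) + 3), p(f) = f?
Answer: 256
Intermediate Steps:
R = √5 (R = √(2 + 3) = √5 ≈ 2.2361)
H = -3 (H = -3*1 = -3)
o(d, L) = -3
(19 + o(1 - 4*5, R))² = (19 - 3)² = 16² = 256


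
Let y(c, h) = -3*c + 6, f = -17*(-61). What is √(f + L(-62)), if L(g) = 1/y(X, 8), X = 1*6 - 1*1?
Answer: 2*√2333/3 ≈ 32.201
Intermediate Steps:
X = 5 (X = 6 - 1 = 5)
f = 1037
y(c, h) = 6 - 3*c
L(g) = -⅑ (L(g) = 1/(6 - 3*5) = 1/(6 - 15) = 1/(-9) = -⅑)
√(f + L(-62)) = √(1037 - ⅑) = √(9332/9) = 2*√2333/3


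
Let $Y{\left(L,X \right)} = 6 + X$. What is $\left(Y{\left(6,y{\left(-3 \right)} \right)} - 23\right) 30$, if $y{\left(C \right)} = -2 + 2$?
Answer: $-510$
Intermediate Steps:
$y{\left(C \right)} = 0$
$\left(Y{\left(6,y{\left(-3 \right)} \right)} - 23\right) 30 = \left(\left(6 + 0\right) - 23\right) 30 = \left(6 - 23\right) 30 = \left(-17\right) 30 = -510$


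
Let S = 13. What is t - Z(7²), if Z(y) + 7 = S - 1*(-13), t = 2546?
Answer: 2527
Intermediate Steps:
Z(y) = 19 (Z(y) = -7 + (13 - 1*(-13)) = -7 + (13 + 13) = -7 + 26 = 19)
t - Z(7²) = 2546 - 1*19 = 2546 - 19 = 2527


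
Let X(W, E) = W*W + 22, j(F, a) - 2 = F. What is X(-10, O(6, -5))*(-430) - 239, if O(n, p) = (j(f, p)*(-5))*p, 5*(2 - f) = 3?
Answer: -52699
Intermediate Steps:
f = 7/5 (f = 2 - ⅕*3 = 2 - ⅗ = 7/5 ≈ 1.4000)
j(F, a) = 2 + F
O(n, p) = -17*p (O(n, p) = ((2 + 7/5)*(-5))*p = ((17/5)*(-5))*p = -17*p)
X(W, E) = 22 + W² (X(W, E) = W² + 22 = 22 + W²)
X(-10, O(6, -5))*(-430) - 239 = (22 + (-10)²)*(-430) - 239 = (22 + 100)*(-430) - 239 = 122*(-430) - 239 = -52460 - 239 = -52699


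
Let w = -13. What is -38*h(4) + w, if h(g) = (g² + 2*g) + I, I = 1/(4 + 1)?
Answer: -4663/5 ≈ -932.60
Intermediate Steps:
I = ⅕ (I = 1/5 = ⅕ ≈ 0.20000)
h(g) = ⅕ + g² + 2*g (h(g) = (g² + 2*g) + ⅕ = ⅕ + g² + 2*g)
-38*h(4) + w = -38*(⅕ + 4² + 2*4) - 13 = -38*(⅕ + 16 + 8) - 13 = -38*121/5 - 13 = -4598/5 - 13 = -4663/5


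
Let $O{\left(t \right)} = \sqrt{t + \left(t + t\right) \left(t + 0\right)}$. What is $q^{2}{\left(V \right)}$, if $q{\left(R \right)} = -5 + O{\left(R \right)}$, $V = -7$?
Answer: $\left(5 - \sqrt{91}\right)^{2} \approx 20.606$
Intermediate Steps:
$O{\left(t \right)} = \sqrt{t + 2 t^{2}}$ ($O{\left(t \right)} = \sqrt{t + 2 t t} = \sqrt{t + 2 t^{2}}$)
$q{\left(R \right)} = -5 + \sqrt{R \left(1 + 2 R\right)}$
$q^{2}{\left(V \right)} = \left(-5 + \sqrt{- 7 \left(1 + 2 \left(-7\right)\right)}\right)^{2} = \left(-5 + \sqrt{- 7 \left(1 - 14\right)}\right)^{2} = \left(-5 + \sqrt{\left(-7\right) \left(-13\right)}\right)^{2} = \left(-5 + \sqrt{91}\right)^{2}$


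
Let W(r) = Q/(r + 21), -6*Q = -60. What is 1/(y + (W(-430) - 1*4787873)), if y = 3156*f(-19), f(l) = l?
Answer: -409/1982765343 ≈ -2.0628e-7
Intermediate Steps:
Q = 10 (Q = -1/6*(-60) = 10)
W(r) = 10/(21 + r) (W(r) = 10/(r + 21) = 10/(21 + r))
y = -59964 (y = 3156*(-19) = -59964)
1/(y + (W(-430) - 1*4787873)) = 1/(-59964 + (10/(21 - 430) - 1*4787873)) = 1/(-59964 + (10/(-409) - 4787873)) = 1/(-59964 + (10*(-1/409) - 4787873)) = 1/(-59964 + (-10/409 - 4787873)) = 1/(-59964 - 1958240067/409) = 1/(-1982765343/409) = -409/1982765343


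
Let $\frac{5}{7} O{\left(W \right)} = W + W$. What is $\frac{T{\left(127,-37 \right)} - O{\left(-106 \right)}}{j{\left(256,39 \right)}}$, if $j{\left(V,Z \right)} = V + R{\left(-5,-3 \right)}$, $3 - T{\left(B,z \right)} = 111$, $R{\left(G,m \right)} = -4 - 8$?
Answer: $\frac{236}{305} \approx 0.77377$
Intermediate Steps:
$R{\left(G,m \right)} = -12$
$T{\left(B,z \right)} = -108$ ($T{\left(B,z \right)} = 3 - 111 = -108$)
$O{\left(W \right)} = \frac{14 W}{5}$ ($O{\left(W \right)} = \frac{7 \left(W + W\right)}{5} = \frac{7 \cdot 2 W}{5} = \frac{14 W}{5}$)
$j{\left(V,Z \right)} = -12 + V$ ($j{\left(V,Z \right)} = V - 12 = -12 + V$)
$\frac{T{\left(127,-37 \right)} - O{\left(-106 \right)}}{j{\left(256,39 \right)}} = \frac{-108 - \frac{14}{5} \left(-106\right)}{-12 + 256} = \frac{-108 - - \frac{1484}{5}}{244} = \left(-108 + \frac{1484}{5}\right) \frac{1}{244} = \frac{944}{5} \cdot \frac{1}{244} = \frac{236}{305}$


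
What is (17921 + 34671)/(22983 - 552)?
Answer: 52592/22431 ≈ 2.3446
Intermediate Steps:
(17921 + 34671)/(22983 - 552) = 52592/22431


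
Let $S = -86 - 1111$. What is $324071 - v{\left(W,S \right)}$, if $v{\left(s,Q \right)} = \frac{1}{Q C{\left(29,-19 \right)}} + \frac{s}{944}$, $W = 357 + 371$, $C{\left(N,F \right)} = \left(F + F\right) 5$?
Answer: $\frac{2174247118073}{6709185} \approx 3.2407 \cdot 10^{5}$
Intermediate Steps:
$C{\left(N,F \right)} = 10 F$ ($C{\left(N,F \right)} = 2 F 5 = 10 F$)
$S = -1197$ ($S = -86 - 1111 = -1197$)
$W = 728$
$v{\left(s,Q \right)} = - \frac{1}{190 Q} + \frac{s}{944}$ ($v{\left(s,Q \right)} = \frac{1}{Q 10 \left(-19\right)} + \frac{s}{944} = \frac{1}{Q \left(-190\right)} + s \frac{1}{944} = \frac{1}{Q} \left(- \frac{1}{190}\right) + \frac{s}{944} = - \frac{1}{190 Q} + \frac{s}{944}$)
$324071 - v{\left(W,S \right)} = 324071 - \left(- \frac{1}{190 \left(-1197\right)} + \frac{1}{944} \cdot 728\right) = 324071 - \left(\left(- \frac{1}{190}\right) \left(- \frac{1}{1197}\right) + \frac{91}{118}\right) = 324071 - \left(\frac{1}{227430} + \frac{91}{118}\right) = 324071 - \frac{5174062}{6709185} = \frac{2174247118073}{6709185}$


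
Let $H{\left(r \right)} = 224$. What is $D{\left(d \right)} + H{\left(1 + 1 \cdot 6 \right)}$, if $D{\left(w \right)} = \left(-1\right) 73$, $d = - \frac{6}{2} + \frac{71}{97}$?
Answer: $151$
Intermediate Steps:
$d = - \frac{220}{97}$ ($d = \left(-6\right) \frac{1}{2} + 71 \cdot \frac{1}{97} = -3 + \frac{71}{97} = - \frac{220}{97} \approx -2.268$)
$D{\left(w \right)} = -73$
$D{\left(d \right)} + H{\left(1 + 1 \cdot 6 \right)} = -73 + 224 = 151$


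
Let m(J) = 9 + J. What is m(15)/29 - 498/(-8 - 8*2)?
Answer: 2503/116 ≈ 21.578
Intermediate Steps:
m(15)/29 - 498/(-8 - 8*2) = (9 + 15)/29 - 498/(-8 - 8*2) = 24*(1/29) - 498/(-8 - 16) = 24/29 - 498/(-24) = 24/29 - 498*(-1/24) = 24/29 + 83/4 = 2503/116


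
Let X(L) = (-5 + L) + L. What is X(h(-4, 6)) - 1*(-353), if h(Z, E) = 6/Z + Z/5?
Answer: 1717/5 ≈ 343.40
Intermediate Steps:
h(Z, E) = 6/Z + Z/5 (h(Z, E) = 6/Z + Z*(⅕) = 6/Z + Z/5)
X(L) = -5 + 2*L
X(h(-4, 6)) - 1*(-353) = (-5 + 2*(6/(-4) + (⅕)*(-4))) - 1*(-353) = (-5 + 2*(6*(-¼) - ⅘)) + 353 = (-5 + 2*(-3/2 - ⅘)) + 353 = (-5 + 2*(-23/10)) + 353 = (-5 - 23/5) + 353 = -48/5 + 353 = 1717/5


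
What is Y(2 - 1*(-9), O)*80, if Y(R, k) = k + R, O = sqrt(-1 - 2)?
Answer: 880 + 80*I*sqrt(3) ≈ 880.0 + 138.56*I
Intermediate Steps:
O = I*sqrt(3) (O = sqrt(-3) = I*sqrt(3) ≈ 1.732*I)
Y(R, k) = R + k
Y(2 - 1*(-9), O)*80 = ((2 - 1*(-9)) + I*sqrt(3))*80 = ((2 + 9) + I*sqrt(3))*80 = (11 + I*sqrt(3))*80 = 880 + 80*I*sqrt(3)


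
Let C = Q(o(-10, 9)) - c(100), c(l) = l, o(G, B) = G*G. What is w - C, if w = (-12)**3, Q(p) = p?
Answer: -1728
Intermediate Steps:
o(G, B) = G**2
C = 0 (C = (-10)**2 - 1*100 = 100 - 100 = 0)
w = -1728
w - C = -1728 - 1*0 = -1728 + 0 = -1728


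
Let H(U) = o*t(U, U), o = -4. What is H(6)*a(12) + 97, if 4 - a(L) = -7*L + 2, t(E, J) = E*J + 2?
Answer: -12975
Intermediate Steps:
t(E, J) = 2 + E*J
a(L) = 2 + 7*L (a(L) = 4 - (-7*L + 2) = 4 - (2 - 7*L) = 4 + (-2 + 7*L) = 2 + 7*L)
H(U) = -8 - 4*U² (H(U) = -4*(2 + U*U) = -4*(2 + U²) = -8 - 4*U²)
H(6)*a(12) + 97 = (-8 - 4*6²)*(2 + 7*12) + 97 = (-8 - 4*36)*(2 + 84) + 97 = (-8 - 144)*86 + 97 = -152*86 + 97 = -13072 + 97 = -12975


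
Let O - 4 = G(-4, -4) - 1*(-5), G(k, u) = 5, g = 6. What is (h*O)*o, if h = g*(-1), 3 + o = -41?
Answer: 3696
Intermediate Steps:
o = -44 (o = -3 - 41 = -44)
h = -6 (h = 6*(-1) = -6)
O = 14 (O = 4 + (5 - 1*(-5)) = 4 + (5 + 5) = 4 + 10 = 14)
(h*O)*o = -6*14*(-44) = -84*(-44) = 3696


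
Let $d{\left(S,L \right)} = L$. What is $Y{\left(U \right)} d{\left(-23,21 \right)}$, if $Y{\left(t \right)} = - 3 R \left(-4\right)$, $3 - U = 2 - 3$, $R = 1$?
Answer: $252$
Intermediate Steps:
$U = 4$ ($U = 3 - \left(2 - 3\right) = 3 - -1 = 3 + 1 = 4$)
$Y{\left(t \right)} = 12$ ($Y{\left(t \right)} = \left(-3\right) 1 \left(-4\right) = \left(-3\right) \left(-4\right) = 12$)
$Y{\left(U \right)} d{\left(-23,21 \right)} = 12 \cdot 21 = 252$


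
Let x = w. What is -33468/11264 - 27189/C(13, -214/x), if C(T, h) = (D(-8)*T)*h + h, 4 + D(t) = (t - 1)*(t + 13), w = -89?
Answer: 4461819/301312 ≈ 14.808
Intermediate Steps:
x = -89
D(t) = -4 + (-1 + t)*(13 + t) (D(t) = -4 + (t - 1)*(t + 13) = -4 + (-1 + t)*(13 + t))
C(T, h) = h - 49*T*h (C(T, h) = ((-17 + (-8)² + 12*(-8))*T)*h + h = ((-17 + 64 - 96)*T)*h + h = (-49*T)*h + h = -49*T*h + h = h - 49*T*h)
-33468/11264 - 27189/C(13, -214/x) = -33468/11264 - 27189*89/(214*(1 - 49*13)) = -33468*1/11264 - 27189*89/(214*(1 - 637)) = -8367/2816 - 27189/((214/89)*(-636)) = -8367/2816 - 27189/(-136104/89) = -8367/2816 - 27189*(-89/136104) = -8367/2816 + 15219/856 = 4461819/301312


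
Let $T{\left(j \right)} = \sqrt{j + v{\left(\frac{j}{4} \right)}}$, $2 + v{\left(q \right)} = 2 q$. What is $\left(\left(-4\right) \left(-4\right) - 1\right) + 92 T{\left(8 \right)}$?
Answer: $15 + 92 \sqrt{10} \approx 305.93$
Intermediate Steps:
$v{\left(q \right)} = -2 + 2 q$
$T{\left(j \right)} = \sqrt{-2 + \frac{3 j}{2}}$ ($T{\left(j \right)} = \sqrt{j + \left(-2 + 2 \frac{j}{4}\right)} = \sqrt{j + \left(-2 + \frac{j}{2}\right)} = \sqrt{-2 + \frac{3 j}{2}}$)
$\left(\left(-4\right) \left(-4\right) - 1\right) + 92 T{\left(8 \right)} = \left(\left(-4\right) \left(-4\right) - 1\right) + 92 \frac{\sqrt{-8 + 6 \cdot 8}}{2} = \left(16 - 1\right) + 92 \frac{\sqrt{-8 + 48}}{2} = 15 + 92 \frac{\sqrt{40}}{2} = 15 + 92 \frac{2 \sqrt{10}}{2} = 15 + 92 \sqrt{10}$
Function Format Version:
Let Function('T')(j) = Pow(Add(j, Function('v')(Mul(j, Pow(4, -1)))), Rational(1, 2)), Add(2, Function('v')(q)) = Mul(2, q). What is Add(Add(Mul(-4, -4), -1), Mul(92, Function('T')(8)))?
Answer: Add(15, Mul(92, Pow(10, Rational(1, 2)))) ≈ 305.93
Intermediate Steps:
Function('v')(q) = Add(-2, Mul(2, q))
Function('T')(j) = Pow(Add(-2, Mul(Rational(3, 2), j)), Rational(1, 2)) (Function('T')(j) = Pow(Add(j, Add(-2, Mul(2, Mul(j, Pow(4, -1))))), Rational(1, 2)) = Pow(Add(j, Add(-2, Mul(2, Mul(j, Rational(1, 4))))), Rational(1, 2)) = Pow(Add(j, Add(-2, Mul(2, Mul(Rational(1, 4), j)))), Rational(1, 2)) = Pow(Add(j, Add(-2, Mul(Rational(1, 2), j))), Rational(1, 2)) = Pow(Add(-2, Mul(Rational(3, 2), j)), Rational(1, 2)))
Add(Add(Mul(-4, -4), -1), Mul(92, Function('T')(8))) = Add(Add(Mul(-4, -4), -1), Mul(92, Mul(Rational(1, 2), Pow(Add(-8, Mul(6, 8)), Rational(1, 2))))) = Add(Add(16, -1), Mul(92, Mul(Rational(1, 2), Pow(Add(-8, 48), Rational(1, 2))))) = Add(15, Mul(92, Mul(Rational(1, 2), Pow(40, Rational(1, 2))))) = Add(15, Mul(92, Mul(Rational(1, 2), Mul(2, Pow(10, Rational(1, 2)))))) = Add(15, Mul(92, Pow(10, Rational(1, 2))))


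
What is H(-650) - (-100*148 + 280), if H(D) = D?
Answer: 13870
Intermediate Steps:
H(-650) - (-100*148 + 280) = -650 - (-100*148 + 280) = -650 - (-14800 + 280) = -650 - 1*(-14520) = -650 + 14520 = 13870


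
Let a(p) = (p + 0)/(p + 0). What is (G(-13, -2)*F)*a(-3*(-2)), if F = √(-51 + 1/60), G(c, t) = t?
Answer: -I*√45885/15 ≈ -14.281*I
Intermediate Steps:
a(p) = 1 (a(p) = p/p = 1)
F = I*√45885/30 (F = √(-51 + 1/60) = √(-3059/60) = I*√45885/30 ≈ 7.1403*I)
(G(-13, -2)*F)*a(-3*(-2)) = -I*√45885/15*1 = -I*√45885/15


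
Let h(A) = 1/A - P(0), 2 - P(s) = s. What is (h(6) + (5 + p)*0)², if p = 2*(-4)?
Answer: 121/36 ≈ 3.3611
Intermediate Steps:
P(s) = 2 - s
p = -8
h(A) = -2 + 1/A (h(A) = 1/A - (2 - 1*0) = 1/A - (2 + 0) = 1/A - 1*2 = 1/A - 2 = -2 + 1/A)
(h(6) + (5 + p)*0)² = ((-2 + 1/6) + (5 - 8)*0)² = ((-2 + ⅙) - 3*0)² = (-11/6 + 0)² = (-11/6)² = 121/36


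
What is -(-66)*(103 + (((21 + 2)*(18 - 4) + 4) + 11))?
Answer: 29040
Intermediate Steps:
-(-66)*(103 + (((21 + 2)*(18 - 4) + 4) + 11)) = -(-66)*(103 + ((23*14 + 4) + 11)) = -(-66)*(103 + ((322 + 4) + 11)) = -(-66)*(103 + (326 + 11)) = -(-66)*(103 + 337) = -(-66)*440 = -1*(-29040) = 29040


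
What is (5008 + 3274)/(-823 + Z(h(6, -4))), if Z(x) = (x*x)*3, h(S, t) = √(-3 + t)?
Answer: -4141/422 ≈ -9.8128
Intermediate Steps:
Z(x) = 3*x² (Z(x) = x²*3 = 3*x²)
(5008 + 3274)/(-823 + Z(h(6, -4))) = (5008 + 3274)/(-823 + 3*(√(-3 - 4))²) = 8282/(-823 + 3*(√(-7))²) = 8282/(-823 + 3*(I*√7)²) = 8282/(-823 + 3*(-7)) = 8282/(-823 - 21) = 8282/(-844) = 8282*(-1/844) = -4141/422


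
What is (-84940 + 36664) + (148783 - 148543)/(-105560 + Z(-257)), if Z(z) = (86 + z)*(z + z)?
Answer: -426422028/8833 ≈ -48276.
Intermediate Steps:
Z(z) = 2*z*(86 + z) (Z(z) = (86 + z)*(2*z) = 2*z*(86 + z))
(-84940 + 36664) + (148783 - 148543)/(-105560 + Z(-257)) = (-84940 + 36664) + (148783 - 148543)/(-105560 + 2*(-257)*(86 - 257)) = -48276 + 240/(-105560 + 2*(-257)*(-171)) = -48276 + 240/(-105560 + 87894) = -48276 + 240/(-17666) = -48276 + 240*(-1/17666) = -48276 - 120/8833 = -426422028/8833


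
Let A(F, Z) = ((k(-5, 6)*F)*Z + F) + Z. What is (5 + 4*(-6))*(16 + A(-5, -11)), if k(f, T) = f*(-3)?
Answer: -15675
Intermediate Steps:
k(f, T) = -3*f
A(F, Z) = F + Z + 15*F*Z (A(F, Z) = (((-3*(-5))*F)*Z + F) + Z = ((15*F)*Z + F) + Z = (15*F*Z + F) + Z = (F + 15*F*Z) + Z = F + Z + 15*F*Z)
(5 + 4*(-6))*(16 + A(-5, -11)) = (5 + 4*(-6))*(16 + (-5 - 11 + 15*(-5)*(-11))) = (5 - 24)*(16 + (-5 - 11 + 825)) = -19*(16 + 809) = -19*825 = -15675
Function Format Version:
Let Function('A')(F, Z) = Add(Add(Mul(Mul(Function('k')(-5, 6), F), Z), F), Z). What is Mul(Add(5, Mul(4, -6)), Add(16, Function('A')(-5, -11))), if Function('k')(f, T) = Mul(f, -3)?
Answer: -15675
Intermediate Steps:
Function('k')(f, T) = Mul(-3, f)
Function('A')(F, Z) = Add(F, Z, Mul(15, F, Z)) (Function('A')(F, Z) = Add(Add(Mul(Mul(Mul(-3, -5), F), Z), F), Z) = Add(Add(Mul(Mul(15, F), Z), F), Z) = Add(Add(Mul(15, F, Z), F), Z) = Add(Add(F, Mul(15, F, Z)), Z) = Add(F, Z, Mul(15, F, Z)))
Mul(Add(5, Mul(4, -6)), Add(16, Function('A')(-5, -11))) = Mul(Add(5, Mul(4, -6)), Add(16, Add(-5, -11, Mul(15, -5, -11)))) = Mul(Add(5, -24), Add(16, Add(-5, -11, 825))) = Mul(-19, Add(16, 809)) = Mul(-19, 825) = -15675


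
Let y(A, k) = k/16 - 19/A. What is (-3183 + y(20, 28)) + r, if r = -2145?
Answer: -26636/5 ≈ -5327.2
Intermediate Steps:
y(A, k) = -19/A + k/16 (y(A, k) = k*(1/16) - 19/A = k/16 - 19/A = -19/A + k/16)
(-3183 + y(20, 28)) + r = (-3183 + (-19/20 + (1/16)*28)) - 2145 = (-3183 + (-19*1/20 + 7/4)) - 2145 = (-3183 + (-19/20 + 7/4)) - 2145 = (-3183 + ⅘) - 2145 = -15911/5 - 2145 = -26636/5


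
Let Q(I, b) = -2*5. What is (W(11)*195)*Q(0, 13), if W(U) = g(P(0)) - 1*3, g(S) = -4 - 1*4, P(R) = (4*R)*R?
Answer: 21450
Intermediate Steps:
P(R) = 4*R**2
g(S) = -8 (g(S) = -4 - 4 = -8)
Q(I, b) = -10
W(U) = -11 (W(U) = -8 - 1*3 = -8 - 3 = -11)
(W(11)*195)*Q(0, 13) = -11*195*(-10) = -2145*(-10) = 21450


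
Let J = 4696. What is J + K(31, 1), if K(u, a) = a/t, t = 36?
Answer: 169057/36 ≈ 4696.0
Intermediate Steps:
K(u, a) = a/36
J + K(31, 1) = 4696 + (1/36)*1 = 4696 + 1/36 = 169057/36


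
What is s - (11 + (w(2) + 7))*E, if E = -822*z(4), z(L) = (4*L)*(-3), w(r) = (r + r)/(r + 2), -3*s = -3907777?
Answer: 1658785/3 ≈ 5.5293e+5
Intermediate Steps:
s = 3907777/3 (s = -⅓*(-3907777) = 3907777/3 ≈ 1.3026e+6)
w(r) = 2*r/(2 + r) (w(r) = (2*r)/(2 + r) = 2*r/(2 + r))
z(L) = -12*L
E = 39456 (E = -(-9864)*4 = -822*(-48) = 39456)
s - (11 + (w(2) + 7))*E = 3907777/3 - (11 + (2*2/(2 + 2) + 7))*39456 = 3907777/3 - (11 + (2*2/4 + 7))*39456 = 3907777/3 - (11 + (2*2*(¼) + 7))*39456 = 3907777/3 - (11 + (1 + 7))*39456 = 3907777/3 - (11 + 8)*39456 = 3907777/3 - 19*39456 = 3907777/3 - 1*749664 = 3907777/3 - 749664 = 1658785/3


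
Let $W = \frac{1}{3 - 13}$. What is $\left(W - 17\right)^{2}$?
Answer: $\frac{29241}{100} \approx 292.41$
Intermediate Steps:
$W = - \frac{1}{10}$ ($W = \frac{1}{-10} = - \frac{1}{10} \approx -0.1$)
$\left(W - 17\right)^{2} = \left(- \frac{1}{10} - 17\right)^{2} = \left(- \frac{171}{10}\right)^{2} = \frac{29241}{100}$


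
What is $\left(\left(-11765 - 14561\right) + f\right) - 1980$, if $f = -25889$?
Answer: $-54195$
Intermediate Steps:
$\left(\left(-11765 - 14561\right) + f\right) - 1980 = \left(\left(-11765 - 14561\right) - 25889\right) - 1980 = \left(-26326 - 25889\right) - 1980 = -52215 - 1980 = -54195$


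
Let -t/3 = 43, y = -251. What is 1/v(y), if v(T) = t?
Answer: -1/129 ≈ -0.0077519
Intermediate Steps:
t = -129 (t = -3*43 = -129)
v(T) = -129
1/v(y) = 1/(-129) = -1/129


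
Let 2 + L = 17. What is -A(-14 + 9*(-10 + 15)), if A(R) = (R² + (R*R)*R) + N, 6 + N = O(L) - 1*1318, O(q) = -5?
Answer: -29423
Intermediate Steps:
L = 15 (L = -2 + 17 = 15)
N = -1329 (N = -6 + (-5 - 1*1318) = -6 + (-5 - 1318) = -6 - 1323 = -1329)
A(R) = -1329 + R² + R³ (A(R) = (R² + (R*R)*R) - 1329 = (R² + R²*R) - 1329 = (R² + R³) - 1329 = -1329 + R² + R³)
-A(-14 + 9*(-10 + 15)) = -(-1329 + (-14 + 9*(-10 + 15))² + (-14 + 9*(-10 + 15))³) = -(-1329 + (-14 + 9*5)² + (-14 + 9*5)³) = -(-1329 + (-14 + 45)² + (-14 + 45)³) = -(-1329 + 31² + 31³) = -(-1329 + 961 + 29791) = -1*29423 = -29423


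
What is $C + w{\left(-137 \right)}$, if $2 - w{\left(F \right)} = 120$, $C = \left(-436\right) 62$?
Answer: $-27150$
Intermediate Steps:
$C = -27032$
$w{\left(F \right)} = -118$ ($w{\left(F \right)} = 2 - 120 = -118$)
$C + w{\left(-137 \right)} = -27032 - 118 = -27150$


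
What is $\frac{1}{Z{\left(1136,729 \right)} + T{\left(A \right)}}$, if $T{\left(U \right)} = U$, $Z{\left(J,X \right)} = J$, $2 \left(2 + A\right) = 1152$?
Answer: $\frac{1}{1710} \approx 0.0005848$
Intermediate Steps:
$A = 574$ ($A = -2 + \frac{1}{2} \cdot 1152 = -2 + 576 = 574$)
$\frac{1}{Z{\left(1136,729 \right)} + T{\left(A \right)}} = \frac{1}{1136 + 574} = \frac{1}{1710}$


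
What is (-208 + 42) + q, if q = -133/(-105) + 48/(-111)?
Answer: -91667/555 ≈ -165.17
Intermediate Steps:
q = 463/555 (q = -133*(-1/105) + 48*(-1/111) = 19/15 - 16/37 = 463/555 ≈ 0.83423)
(-208 + 42) + q = (-208 + 42) + 463/555 = -166 + 463/555 = -91667/555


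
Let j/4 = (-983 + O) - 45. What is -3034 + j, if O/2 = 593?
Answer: -2402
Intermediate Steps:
O = 1186 (O = 2*593 = 1186)
j = 632 (j = 4*((-983 + 1186) - 45) = 4*(203 - 45) = 4*158 = 632)
-3034 + j = -3034 + 632 = -2402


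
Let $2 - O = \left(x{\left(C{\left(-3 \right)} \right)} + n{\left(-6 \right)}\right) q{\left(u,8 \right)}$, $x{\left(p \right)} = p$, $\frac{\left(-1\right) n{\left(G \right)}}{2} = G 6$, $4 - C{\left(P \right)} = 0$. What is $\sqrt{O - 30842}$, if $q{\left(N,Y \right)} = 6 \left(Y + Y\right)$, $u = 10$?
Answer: $2 i \sqrt{9534} \approx 195.28 i$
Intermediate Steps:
$C{\left(P \right)} = 4$ ($C{\left(P \right)} = 4 - 0 = 4 + 0 = 4$)
$n{\left(G \right)} = - 12 G$ ($n{\left(G \right)} = - 2 G 6 = - 2 \cdot 6 G = - 12 G$)
$q{\left(N,Y \right)} = 12 Y$ ($q{\left(N,Y \right)} = 6 \cdot 2 Y = 12 Y$)
$O = -7294$ ($O = 2 - \left(4 - -72\right) 12 \cdot 8 = 2 - \left(4 + 72\right) 96 = 2 - 76 \cdot 96 = 2 - 7296 = -7294$)
$\sqrt{O - 30842} = \sqrt{-7294 - 30842} = \sqrt{-38136} = 2 i \sqrt{9534}$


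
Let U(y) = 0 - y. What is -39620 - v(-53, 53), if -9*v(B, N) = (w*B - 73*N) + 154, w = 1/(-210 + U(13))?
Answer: -80345732/2007 ≈ -40033.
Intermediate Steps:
U(y) = -y
w = -1/223 (w = 1/(-210 - 1*13) = 1/(-210 - 13) = 1/(-223) = -1/223 ≈ -0.0044843)
v(B, N) = -154/9 + B/2007 + 73*N/9 (v(B, N) = -((-B/223 - 73*N) + 154)/9 = -((-73*N - B/223) + 154)/9 = -(154 - 73*N - B/223)/9 = -154/9 + B/2007 + 73*N/9)
-39620 - v(-53, 53) = -39620 - (-154/9 + (1/2007)*(-53) + (73/9)*53) = -39620 - (-154/9 - 53/2007 + 3869/9) = -39620 - 1*828392/2007 = -39620 - 828392/2007 = -80345732/2007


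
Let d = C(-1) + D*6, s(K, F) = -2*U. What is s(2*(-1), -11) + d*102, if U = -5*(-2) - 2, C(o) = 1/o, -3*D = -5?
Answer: 902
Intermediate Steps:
D = 5/3 (D = -1/3*(-5) = 5/3 ≈ 1.6667)
U = 8 (U = 10 - 2 = 8)
s(K, F) = -16 (s(K, F) = -2*8 = -16)
d = 9 (d = 1/(-1) + (5/3)*6 = -1 + 10 = 9)
s(2*(-1), -11) + d*102 = -16 + 9*102 = -16 + 918 = 902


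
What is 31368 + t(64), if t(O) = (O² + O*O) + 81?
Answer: 39641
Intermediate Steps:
t(O) = 81 + 2*O² (t(O) = (O² + O²) + 81 = 2*O² + 81 = 81 + 2*O²)
31368 + t(64) = 31368 + (81 + 2*64²) = 31368 + (81 + 2*4096) = 31368 + (81 + 8192) = 31368 + 8273 = 39641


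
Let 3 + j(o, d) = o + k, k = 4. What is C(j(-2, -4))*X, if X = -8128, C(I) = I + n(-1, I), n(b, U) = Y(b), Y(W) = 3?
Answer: -16256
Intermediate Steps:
n(b, U) = 3
j(o, d) = 1 + o (j(o, d) = -3 + (o + 4) = -3 + (4 + o) = 1 + o)
C(I) = 3 + I (C(I) = I + 3 = 3 + I)
C(j(-2, -4))*X = (3 + (1 - 2))*(-8128) = (3 - 1)*(-8128) = 2*(-8128) = -16256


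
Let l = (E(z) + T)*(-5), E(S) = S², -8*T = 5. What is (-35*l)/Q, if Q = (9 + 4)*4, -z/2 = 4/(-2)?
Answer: 21525/416 ≈ 51.743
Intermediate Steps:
z = 4 (z = -8/(-2) = -8*(-1)/2 = -2*(-2) = 4)
T = -5/8 (T = -⅛*5 = -5/8 ≈ -0.62500)
l = -615/8 (l = (4² - 5/8)*(-5) = (16 - 5/8)*(-5) = (123/8)*(-5) = -615/8 ≈ -76.875)
Q = 52 (Q = 13*4 = 52)
(-35*l)/Q = -35*(-615/8)/52 = (21525/8)*(1/52) = 21525/416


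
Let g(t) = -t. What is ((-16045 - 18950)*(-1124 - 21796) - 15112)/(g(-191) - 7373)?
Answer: -401035144/3591 ≈ -1.1168e+5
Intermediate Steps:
((-16045 - 18950)*(-1124 - 21796) - 15112)/(g(-191) - 7373) = ((-16045 - 18950)*(-1124 - 21796) - 15112)/(-1*(-191) - 7373) = (-34995*(-22920) - 15112)/(191 - 7373) = (802085400 - 15112)/(-7182) = 802070288*(-1/7182) = -401035144/3591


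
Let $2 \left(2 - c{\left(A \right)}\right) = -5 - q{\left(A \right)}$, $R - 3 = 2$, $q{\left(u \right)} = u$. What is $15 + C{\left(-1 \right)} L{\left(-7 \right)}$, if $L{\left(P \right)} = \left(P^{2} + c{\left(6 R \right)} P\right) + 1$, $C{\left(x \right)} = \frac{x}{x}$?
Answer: $- \frac{143}{2} \approx -71.5$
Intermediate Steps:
$R = 5$ ($R = 3 + 2 = 5$)
$C{\left(x \right)} = 1$
$c{\left(A \right)} = \frac{9}{2} + \frac{A}{2}$ ($c{\left(A \right)} = 2 - \frac{-5 - A}{2} = 2 + \left(\frac{5}{2} + \frac{A}{2}\right) = \frac{9}{2} + \frac{A}{2}$)
$L{\left(P \right)} = 1 + P^{2} + \frac{39 P}{2}$ ($L{\left(P \right)} = \left(P^{2} + \left(\frac{9}{2} + \frac{6 \cdot 5}{2}\right) P\right) + 1 = \left(P^{2} + \left(\frac{9}{2} + \frac{1}{2} \cdot 30\right) P\right) + 1 = \left(P^{2} + \left(\frac{9}{2} + 15\right) P\right) + 1 = \left(P^{2} + \frac{39 P}{2}\right) + 1 = 1 + P^{2} + \frac{39 P}{2}$)
$15 + C{\left(-1 \right)} L{\left(-7 \right)} = 15 + 1 \left(1 + \left(-7\right)^{2} + \frac{39}{2} \left(-7\right)\right) = 15 + 1 \left(1 + 49 - \frac{273}{2}\right) = 15 + 1 \left(- \frac{173}{2}\right) = 15 - \frac{173}{2} = - \frac{143}{2}$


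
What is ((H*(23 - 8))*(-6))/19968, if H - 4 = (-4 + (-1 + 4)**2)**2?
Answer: -435/3328 ≈ -0.13071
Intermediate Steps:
H = 29 (H = 4 + (-4 + (-1 + 4)**2)**2 = 4 + (-4 + 3**2)**2 = 4 + (-4 + 9)**2 = 4 + 5**2 = 4 + 25 = 29)
((H*(23 - 8))*(-6))/19968 = ((29*(23 - 8))*(-6))/19968 = ((29*15)*(-6))*(1/19968) = (435*(-6))*(1/19968) = -2610*1/19968 = -435/3328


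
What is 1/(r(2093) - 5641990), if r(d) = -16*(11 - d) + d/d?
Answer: -1/5608677 ≈ -1.7830e-7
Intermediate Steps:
r(d) = -175 + 16*d (r(d) = (-176 + 16*d) + 1 = -175 + 16*d)
1/(r(2093) - 5641990) = 1/((-175 + 16*2093) - 5641990) = 1/((-175 + 33488) - 5641990) = 1/(33313 - 5641990) = 1/(-5608677) = -1/5608677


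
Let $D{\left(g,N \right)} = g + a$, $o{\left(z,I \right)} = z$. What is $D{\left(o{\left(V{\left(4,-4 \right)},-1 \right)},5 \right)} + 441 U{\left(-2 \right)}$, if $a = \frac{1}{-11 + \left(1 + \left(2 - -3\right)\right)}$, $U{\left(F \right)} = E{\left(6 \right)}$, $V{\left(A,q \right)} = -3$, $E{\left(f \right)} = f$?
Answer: $\frac{13214}{5} \approx 2642.8$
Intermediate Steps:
$U{\left(F \right)} = 6$
$a = - \frac{1}{5}$ ($a = \frac{1}{-11 + \left(1 + \left(2 + 3\right)\right)} = \frac{1}{-11 + \left(1 + 5\right)} = \frac{1}{-11 + 6} = \frac{1}{-5} = - \frac{1}{5} \approx -0.2$)
$D{\left(g,N \right)} = - \frac{1}{5} + g$ ($D{\left(g,N \right)} = g - \frac{1}{5} = - \frac{1}{5} + g$)
$D{\left(o{\left(V{\left(4,-4 \right)},-1 \right)},5 \right)} + 441 U{\left(-2 \right)} = \left(- \frac{1}{5} - 3\right) + 441 \cdot 6 = - \frac{16}{5} + 2646 = \frac{13214}{5}$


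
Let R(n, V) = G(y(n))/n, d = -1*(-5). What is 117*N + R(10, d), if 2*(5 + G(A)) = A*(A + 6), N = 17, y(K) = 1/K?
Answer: 3977061/2000 ≈ 1988.5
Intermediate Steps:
d = 5
G(A) = -5 + A*(6 + A)/2 (G(A) = -5 + (A*(A + 6))/2 = -5 + (A*(6 + A))/2 = -5 + A*(6 + A)/2)
R(n, V) = (-5 + 1/(2*n**2) + 3/n)/n (R(n, V) = (-5 + (1/n)**2/2 + 3/n)/n = (-5 + 1/(2*n**2) + 3/n)/n)
117*N + R(10, d) = 117*17 + (1/2)*(1 - 10*10**2 + 6*10)/10**3 = 1989 + (1/2)*(1/1000)*(1 - 10*100 + 60) = 1989 + (1/2)*(1/1000)*(1 - 1000 + 60) = 1989 + (1/2)*(1/1000)*(-939) = 1989 - 939/2000 = 3977061/2000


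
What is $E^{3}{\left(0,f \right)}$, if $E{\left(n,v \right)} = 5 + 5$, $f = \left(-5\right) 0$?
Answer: $1000$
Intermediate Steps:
$f = 0$
$E{\left(n,v \right)} = 10$
$E^{3}{\left(0,f \right)} = 10^{3} = 1000$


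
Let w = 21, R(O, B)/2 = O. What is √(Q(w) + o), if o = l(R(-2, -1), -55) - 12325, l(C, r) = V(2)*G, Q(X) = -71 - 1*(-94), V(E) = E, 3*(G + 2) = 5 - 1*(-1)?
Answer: I*√12302 ≈ 110.91*I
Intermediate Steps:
R(O, B) = 2*O
G = 0 (G = -2 + (5 - 1*(-1))/3 = -2 + (5 + 1)/3 = -2 + (⅓)*6 = -2 + 2 = 0)
Q(X) = 23 (Q(X) = -71 + 94 = 23)
l(C, r) = 0 (l(C, r) = 2*0 = 0)
o = -12325 (o = 0 - 12325 = -12325)
√(Q(w) + o) = √(23 - 12325) = √(-12302) = I*√12302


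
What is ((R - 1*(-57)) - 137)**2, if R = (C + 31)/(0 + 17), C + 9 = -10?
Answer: 1817104/289 ≈ 6287.6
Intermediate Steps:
C = -19 (C = -9 - 10 = -19)
R = 12/17 (R = (-19 + 31)/(0 + 17) = 12/17 ≈ 0.70588)
((R - 1*(-57)) - 137)**2 = ((12/17 - 1*(-57)) - 137)**2 = ((12/17 + 57) - 137)**2 = (981/17 - 137)**2 = (-1348/17)**2 = 1817104/289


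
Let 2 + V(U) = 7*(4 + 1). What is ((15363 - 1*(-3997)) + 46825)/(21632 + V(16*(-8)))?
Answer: 1891/619 ≈ 3.0549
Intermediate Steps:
V(U) = 33 (V(U) = -2 + 7*(4 + 1) = -2 + 7*5 = -2 + 35 = 33)
((15363 - 1*(-3997)) + 46825)/(21632 + V(16*(-8))) = ((15363 - 1*(-3997)) + 46825)/(21632 + 33) = ((15363 + 3997) + 46825)/21665 = (19360 + 46825)*(1/21665) = 66185*(1/21665) = 1891/619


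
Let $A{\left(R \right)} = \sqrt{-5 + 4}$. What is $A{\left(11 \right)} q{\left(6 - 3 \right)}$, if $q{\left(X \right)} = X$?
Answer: $3 i \approx 3.0 i$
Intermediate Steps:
$A{\left(R \right)} = i$ ($A{\left(R \right)} = \sqrt{-1} = i$)
$A{\left(11 \right)} q{\left(6 - 3 \right)} = i \left(6 - 3\right) = i 3 = 3 i$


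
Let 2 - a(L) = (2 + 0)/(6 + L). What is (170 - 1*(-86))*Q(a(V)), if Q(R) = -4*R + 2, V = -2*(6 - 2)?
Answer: -2560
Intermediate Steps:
V = -8 (V = -2*4 = -8)
a(L) = 2 - 2/(6 + L) (a(L) = 2 - (2 + 0)/(6 + L) = 2 - 2/(6 + L))
Q(R) = 2 - 4*R
(170 - 1*(-86))*Q(a(V)) = (170 - 1*(-86))*(2 - 8*(5 - 8)/(6 - 8)) = (170 + 86)*(2 - 8*(-3)/(-2)) = 256*(2 - 8*(-1)*(-3)/2) = 256*(2 - 4*3) = 256*(2 - 12) = 256*(-10) = -2560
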